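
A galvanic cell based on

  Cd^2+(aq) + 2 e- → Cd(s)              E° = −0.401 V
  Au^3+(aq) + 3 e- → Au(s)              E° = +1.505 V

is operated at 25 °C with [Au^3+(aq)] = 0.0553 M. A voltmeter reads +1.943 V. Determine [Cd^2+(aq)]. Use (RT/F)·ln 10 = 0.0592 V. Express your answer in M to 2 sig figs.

0.0082 M

Au³⁺/Au is the cathode (higher E°); E°cell = +1.505 − (−0.401) = +1.906 V with n = 6.
From the Nernst equation, log Q = n(E° − E)/0.0592 = 6·(+1.906 − (+1.943))/0.0592 = −3.750.
Balancing electrons gives 2 Au^3+(aq) + 3 Cd(s) → 2 Au(s) + 3 Cd^2+(aq); thus Q = [Cd^2+(aq)]^3 / [Au^3+(aq)]^2.
Substituting the known concentrations and solving, log [Cd^2+(aq)] = −2.088 and [Cd^2+(aq)] = 0.0082 M.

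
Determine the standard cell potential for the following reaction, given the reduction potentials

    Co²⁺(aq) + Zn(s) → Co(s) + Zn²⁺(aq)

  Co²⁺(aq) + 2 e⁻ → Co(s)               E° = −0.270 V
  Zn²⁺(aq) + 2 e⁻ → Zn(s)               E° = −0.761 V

Co²⁺(aq) gains electrons, so the Co²⁺/Co couple is the cathode; the Zn²⁺/Zn couple is the anode.
E°cell = E°(cathode) − E°(anode) = −0.270 − (−0.761) = +0.491 V.
The positive value indicates the reaction is spontaneous as written.

+0.491 V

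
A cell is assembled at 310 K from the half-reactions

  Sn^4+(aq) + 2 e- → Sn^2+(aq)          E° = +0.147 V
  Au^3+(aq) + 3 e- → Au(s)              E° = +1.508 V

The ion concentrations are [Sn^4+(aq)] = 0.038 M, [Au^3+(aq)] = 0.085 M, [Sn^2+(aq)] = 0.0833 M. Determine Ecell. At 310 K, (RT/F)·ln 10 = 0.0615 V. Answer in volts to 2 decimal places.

Au³⁺/Au is reduced (cathode, E° = +1.508 V) and Sn⁴⁺/Sn²⁺ is oxidized (anode).
E°cell = +1.508 − (+0.147) = +1.361 V, with n = 6 electrons transferred.
The balanced reaction is 2 Au^3+(aq) + 3 Sn^2+(aq) → 2 Au(s) + 3 Sn^4+(aq), so Q = [Sn^4+(aq)]^3 / ([Au^3+(aq)]^2·[Sn^2+(aq)]^3) = 13.1 and log Q = 1.119.
E = E° − (0.0615/n)·log Q = +1.361 − (0.0615/6)(1.119) = +1.35 V.

+1.35 V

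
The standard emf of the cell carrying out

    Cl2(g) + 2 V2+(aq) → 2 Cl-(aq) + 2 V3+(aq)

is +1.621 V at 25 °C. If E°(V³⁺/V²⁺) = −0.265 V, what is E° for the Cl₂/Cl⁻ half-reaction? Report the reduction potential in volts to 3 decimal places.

In the reaction as written the Cl₂/Cl⁻ couple is reduced (cathode) and V³⁺/V²⁺ is oxidized (anode), so E°cell = E°(Cl₂/Cl⁻) − E°(V³⁺/V²⁺).
E°(Cl₂/Cl⁻) = E°cell + E°(anode) = +1.621 + (−0.265) = +1.356 V.

+1.356 V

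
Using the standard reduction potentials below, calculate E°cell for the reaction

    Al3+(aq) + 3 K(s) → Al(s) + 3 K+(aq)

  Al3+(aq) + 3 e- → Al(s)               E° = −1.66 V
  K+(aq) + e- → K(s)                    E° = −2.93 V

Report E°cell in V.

+1.27 V

In the reaction as written, Al3+(aq) is reduced (cathode) and K+(aq) is produced by oxidation at the anode.
E°cell = E°(cathode) − E°(anode) = −1.66 − (−2.93) = +1.27 V.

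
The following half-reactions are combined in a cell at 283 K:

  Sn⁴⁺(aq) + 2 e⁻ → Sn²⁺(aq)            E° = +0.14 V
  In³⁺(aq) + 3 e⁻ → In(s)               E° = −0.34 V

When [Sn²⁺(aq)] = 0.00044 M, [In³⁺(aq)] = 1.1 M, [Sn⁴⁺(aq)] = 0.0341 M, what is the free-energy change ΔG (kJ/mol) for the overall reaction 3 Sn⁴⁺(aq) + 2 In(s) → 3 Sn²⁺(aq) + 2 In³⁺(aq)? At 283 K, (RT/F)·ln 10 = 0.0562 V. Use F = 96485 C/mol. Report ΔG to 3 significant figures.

−308 kJ/mol

E°cell = +0.14 − (−0.34) = +0.48 V; the balanced reaction transfers n = 6 electrons.
The reaction quotient is ([Sn²⁺(aq)]^3·[In³⁺(aq)]^2) / [Sn⁴⁺(aq)]^3 = 2.6×10^−6; by Nernst, E = +0.48 − (0.0562/6)(−5.585) = +0.5323 V.
Finally ΔG = −nFE = −(6)(96485 C/mol)(+0.5323 V) = −308 kJ/mol.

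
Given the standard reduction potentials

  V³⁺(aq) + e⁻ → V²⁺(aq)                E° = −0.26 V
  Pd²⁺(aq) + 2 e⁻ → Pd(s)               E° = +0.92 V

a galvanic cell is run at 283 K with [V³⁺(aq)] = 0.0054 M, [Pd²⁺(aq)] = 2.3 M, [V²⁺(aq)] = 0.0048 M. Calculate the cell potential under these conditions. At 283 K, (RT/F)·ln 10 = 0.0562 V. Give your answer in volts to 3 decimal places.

+1.187 V

Pd²⁺/Pd is reduced (cathode, E° = +0.92 V) and V³⁺/V²⁺ is oxidized (anode).
The standard potential is +0.92 − (−0.26) = +1.18 V and the balanced reaction transfers n = 2 electrons.
For the overall reaction Pd²⁺(aq) + 2 V²⁺(aq) → Pd(s) + 2 V³⁺(aq), Q = [V³⁺(aq)]^2 / ([Pd²⁺(aq)]·[V²⁺(aq)]^2) = 0.55, giving log Q = −0.259.
By the Nernst equation, E = +1.18 − (0.0562/2)·(−0.259) = +1.187 V.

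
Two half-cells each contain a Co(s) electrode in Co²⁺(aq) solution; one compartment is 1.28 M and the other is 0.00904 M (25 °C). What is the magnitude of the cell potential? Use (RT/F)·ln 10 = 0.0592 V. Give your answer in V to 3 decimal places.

For a concentration cell E°cell = 0, since both electrodes use the same couple.
The compartment with the higher Co²⁺(aq) concentration (1.28 M) acts as the cathode; ions are reduced there and produced at the dilute (0.00904 M) anode.
With n = 2, Ecell = −(0.0592/2)·log([dilute]/[conc]) = −(0.0592/2)·log(0.00904/1.28) = +0.064 V.

0.064 V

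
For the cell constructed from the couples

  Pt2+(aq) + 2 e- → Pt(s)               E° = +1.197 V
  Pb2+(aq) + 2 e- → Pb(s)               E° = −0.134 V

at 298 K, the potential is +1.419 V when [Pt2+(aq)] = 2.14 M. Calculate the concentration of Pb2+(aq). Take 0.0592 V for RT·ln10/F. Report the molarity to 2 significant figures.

0.0023 M

Pt²⁺/Pt is the cathode (higher E°); E°cell = +1.197 − (−0.134) = +1.331 V with n = 2.
Since E = E° − (0.0592/n)·log Q, log Q = n(E° − E)/0.0592 = −2.973.
For Pt2+(aq) + Pb(s) → Pt(s) + Pb2+(aq), the reaction quotient is Q = [Pb2+(aq)] / [Pt2+(aq)].
Solving for the unknown gives log [Pb2+(aq)] = −2.643, so [Pb2+(aq)] ≈ 0.0023 M.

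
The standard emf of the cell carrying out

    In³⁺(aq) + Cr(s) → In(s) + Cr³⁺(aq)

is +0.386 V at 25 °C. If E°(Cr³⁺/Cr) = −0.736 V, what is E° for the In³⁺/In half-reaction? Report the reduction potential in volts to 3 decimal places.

In the reaction as written the In³⁺/In couple is reduced (cathode) and Cr³⁺/Cr is oxidized (anode), so E°cell = E°(In³⁺/In) − E°(Cr³⁺/Cr).
E°(In³⁺/In) = E°cell + E°(anode) = +0.386 + (−0.736) = −0.350 V.

−0.350 V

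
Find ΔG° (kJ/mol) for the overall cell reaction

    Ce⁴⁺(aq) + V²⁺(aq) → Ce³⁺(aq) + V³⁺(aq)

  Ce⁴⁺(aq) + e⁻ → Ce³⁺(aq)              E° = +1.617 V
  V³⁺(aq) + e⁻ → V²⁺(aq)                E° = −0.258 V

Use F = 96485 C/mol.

−181 kJ/mol

In the reaction as written Ce⁴⁺(aq) is reduced, so the Ce⁴⁺/Ce³⁺ couple is the cathode and V³⁺/V²⁺ is the anode.
E°cell = +1.617 − (−0.258) = +1.875 V; balancing electrons gives n = 1.
ΔG° = −nFE°cell = −(1)(96485)(+1.875) J/mol = −181 kJ/mol.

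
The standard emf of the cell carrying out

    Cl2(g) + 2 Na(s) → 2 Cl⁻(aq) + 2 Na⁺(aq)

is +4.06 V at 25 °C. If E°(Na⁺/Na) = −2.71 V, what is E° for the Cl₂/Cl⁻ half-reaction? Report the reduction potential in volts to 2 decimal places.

In the reaction as written the Cl₂/Cl⁻ couple is reduced (cathode) and Na⁺/Na is oxidized (anode), so E°cell = E°(Cl₂/Cl⁻) − E°(Na⁺/Na).
E°(Cl₂/Cl⁻) = E°cell + E°(anode) = +4.06 + (−2.71) = +1.35 V.

+1.35 V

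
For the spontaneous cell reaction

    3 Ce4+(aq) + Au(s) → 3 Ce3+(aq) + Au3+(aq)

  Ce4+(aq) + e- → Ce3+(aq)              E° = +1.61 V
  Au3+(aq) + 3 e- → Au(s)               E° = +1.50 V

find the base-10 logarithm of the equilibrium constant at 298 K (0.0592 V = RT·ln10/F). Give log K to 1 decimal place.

log K = 5.6

The Ce⁴⁺/Ce³⁺ couple is reduced (cathode); E°cell = +1.61 − (+1.50) = +0.11 V with n = 3.
At equilibrium E = 0, so log K = nE°cell / 0.0592 = (3)(+0.11) / 0.0592 = 5.6.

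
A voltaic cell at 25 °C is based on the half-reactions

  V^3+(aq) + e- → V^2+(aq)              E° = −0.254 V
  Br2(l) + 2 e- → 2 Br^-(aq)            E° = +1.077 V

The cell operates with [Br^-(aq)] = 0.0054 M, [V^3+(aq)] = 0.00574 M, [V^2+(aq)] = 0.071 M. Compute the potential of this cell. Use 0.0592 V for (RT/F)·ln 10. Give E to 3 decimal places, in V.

+1.530 V

Br₂/Br⁻ is reduced (cathode, E° = +1.077 V) and V³⁺/V²⁺ is oxidized (anode).
The standard potential is +1.077 − (−0.254) = +1.331 V and the balanced reaction transfers n = 2 electrons.
The balanced reaction is Br2(l) + 2 V^2+(aq) → 2 Br^-(aq) + 2 V^3+(aq), so Q = ([Br^-(aq)]^2·[V^3+(aq)]^2) / [V^2+(aq)]^2 = 1.91×10^−7 and log Q = −6.720.
Applying E = E° − (RT ln10/nF)·log Q gives +1.331 − (0.0592/2)(−6.720) = +1.530 V.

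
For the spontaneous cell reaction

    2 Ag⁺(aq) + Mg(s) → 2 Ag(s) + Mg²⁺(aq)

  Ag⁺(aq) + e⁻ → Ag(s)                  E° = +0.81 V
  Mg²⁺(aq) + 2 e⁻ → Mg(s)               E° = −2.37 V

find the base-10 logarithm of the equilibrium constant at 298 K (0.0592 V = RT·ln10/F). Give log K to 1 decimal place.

The Ag⁺/Ag couple is reduced (cathode); E°cell = +0.81 − (−2.37) = +3.18 V with n = 2.
At equilibrium E = 0, so log K = nE°cell / 0.0592 = (2)(+3.18) / 0.0592 = 107.4.

log K = 107.4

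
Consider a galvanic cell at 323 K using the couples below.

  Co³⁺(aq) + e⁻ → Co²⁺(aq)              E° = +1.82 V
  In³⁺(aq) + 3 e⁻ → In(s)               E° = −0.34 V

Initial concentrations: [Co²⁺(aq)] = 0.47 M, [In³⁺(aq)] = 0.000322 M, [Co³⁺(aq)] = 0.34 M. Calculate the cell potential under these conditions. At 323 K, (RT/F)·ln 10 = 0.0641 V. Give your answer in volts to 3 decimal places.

The Co³⁺/Co²⁺ couple has the more positive E°, so it is the cathode; In³⁺/In is the anode.
E°cell = E°cat − E°an = +1.82 − (−0.34) = +2.16 V; n = 3.
For the overall reaction 3 Co³⁺(aq) + In(s) → 3 Co²⁺(aq) + In³⁺(aq), Q = ([Co²⁺(aq)]^3·[In³⁺(aq)]) / [Co³⁺(aq)]^3 = 0.000851, giving log Q = −3.070.
Applying E = E° − (RT ln10/nF)·log Q gives +2.16 − (0.0641/3)(−3.070) = +2.226 V.

+2.226 V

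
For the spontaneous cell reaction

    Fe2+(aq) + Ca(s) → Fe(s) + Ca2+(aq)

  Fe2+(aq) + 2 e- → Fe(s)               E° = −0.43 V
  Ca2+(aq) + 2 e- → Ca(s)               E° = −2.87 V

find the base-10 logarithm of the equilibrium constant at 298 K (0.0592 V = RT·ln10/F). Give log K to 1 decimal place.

log K = 82.4

The Fe²⁺/Fe couple is reduced (cathode); E°cell = −0.43 − (−2.87) = +2.44 V with n = 2.
At equilibrium E = 0, so log K = nE°cell / 0.0592 = (2)(+2.44) / 0.0592 = 82.4.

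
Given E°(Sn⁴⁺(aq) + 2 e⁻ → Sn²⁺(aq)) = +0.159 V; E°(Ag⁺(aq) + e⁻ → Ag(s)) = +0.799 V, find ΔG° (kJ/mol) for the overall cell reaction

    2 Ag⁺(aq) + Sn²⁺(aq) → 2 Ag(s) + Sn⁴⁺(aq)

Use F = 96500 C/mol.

−124 kJ/mol

In the reaction as written Ag⁺(aq) is reduced, so the Ag⁺/Ag couple is the cathode and Sn⁴⁺/Sn²⁺ is the anode.
E°cell = +0.799 − (+0.159) = +0.640 V; balancing electrons gives n = 2.
ΔG° = −nFE°cell = −(2)(96500)(+0.640) J/mol = −124 kJ/mol.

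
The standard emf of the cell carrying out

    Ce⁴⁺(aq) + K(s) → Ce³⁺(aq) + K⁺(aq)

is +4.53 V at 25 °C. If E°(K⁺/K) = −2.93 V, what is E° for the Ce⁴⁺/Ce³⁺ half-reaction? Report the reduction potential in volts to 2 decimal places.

+1.60 V

In the reaction as written the Ce⁴⁺/Ce³⁺ couple is reduced (cathode) and K⁺/K is oxidized (anode), so E°cell = E°(Ce⁴⁺/Ce³⁺) − E°(K⁺/K).
E°(Ce⁴⁺/Ce³⁺) = E°cell + E°(anode) = +4.53 + (−2.93) = +1.60 V.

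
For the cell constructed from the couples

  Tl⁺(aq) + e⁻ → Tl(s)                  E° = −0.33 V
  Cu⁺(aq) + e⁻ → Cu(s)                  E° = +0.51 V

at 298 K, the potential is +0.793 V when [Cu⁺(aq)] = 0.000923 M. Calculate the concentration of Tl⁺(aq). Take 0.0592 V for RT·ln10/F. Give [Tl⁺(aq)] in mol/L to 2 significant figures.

0.0057 M

The Cu⁺/Cu couple has the larger reduction potential, so it is the cathode: E°cell = +0.51 − (−0.33) = +0.84 V and n = 1.
Rearranging E = E° − (0.0592/n)·log Q gives log Q = 1(+0.84 − (+0.793))/0.0592 = 0.794.
For Cu⁺(aq) + Tl(s) → Cu(s) + Tl⁺(aq), the reaction quotient is Q = [Tl⁺(aq)] / [Cu⁺(aq)].
Isolating [Tl⁺(aq)] in Q = 10^{0.794} yields log [Tl⁺(aq)] = −2.241, i.e. 0.0057 M.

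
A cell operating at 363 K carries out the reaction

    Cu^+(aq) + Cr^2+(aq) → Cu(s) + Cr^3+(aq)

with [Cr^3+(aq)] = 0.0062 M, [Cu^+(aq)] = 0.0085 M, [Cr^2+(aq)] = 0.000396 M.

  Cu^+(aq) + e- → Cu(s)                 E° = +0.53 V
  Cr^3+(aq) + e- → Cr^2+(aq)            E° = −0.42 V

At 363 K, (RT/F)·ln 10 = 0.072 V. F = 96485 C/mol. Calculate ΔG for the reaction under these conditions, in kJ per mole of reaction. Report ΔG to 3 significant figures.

The standard cell potential is +0.53 − (−0.42) = +0.95 V, with n = 1 electron in the balanced equation.
The reaction quotient is [Cr^3+(aq)] / ([Cu^+(aq)]·[Cr^2+(aq)]) = 1.84×10^3; by Nernst, E = +0.95 − (0.072/1)(3.265) = +0.7149 V.
Then ΔG = −nFE = −1 × 96485 × +0.7149 J/mol = −69.0 kJ/mol.

−69.0 kJ/mol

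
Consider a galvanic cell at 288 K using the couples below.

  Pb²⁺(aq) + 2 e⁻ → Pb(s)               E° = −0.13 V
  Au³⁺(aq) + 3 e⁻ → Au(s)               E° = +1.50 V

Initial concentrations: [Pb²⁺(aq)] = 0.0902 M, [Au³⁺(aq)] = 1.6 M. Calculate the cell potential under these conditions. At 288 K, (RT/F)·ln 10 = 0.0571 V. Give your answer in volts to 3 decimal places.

Since E°(Au³⁺/Au) > E°(Pb²⁺/Pb), Au³⁺/Au serves as the cathode.
E°cell = +1.50 − (−0.13) = +1.63 V, with n = 6 electrons transferred.
Balancing gives 2 Au³⁺(aq) + 3 Pb(s) → 2 Au(s) + 3 Pb²⁺(aq); hence Q = [Pb²⁺(aq)]^3 / [Au³⁺(aq)]^2 = 0.000287 (log Q = −3.543).
By the Nernst equation, E = +1.63 − (0.0571/6)·(−3.543) = +1.664 V.

+1.664 V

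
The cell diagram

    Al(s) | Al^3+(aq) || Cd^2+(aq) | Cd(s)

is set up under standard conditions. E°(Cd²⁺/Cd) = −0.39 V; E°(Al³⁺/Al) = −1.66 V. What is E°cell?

+1.27 V

By convention the left-hand electrode in cell notation is the anode (oxidation) and the right-hand electrode is the cathode (reduction).
E°cell = E°(right) − E°(left) = −0.39 − (−1.66) = +1.27 V.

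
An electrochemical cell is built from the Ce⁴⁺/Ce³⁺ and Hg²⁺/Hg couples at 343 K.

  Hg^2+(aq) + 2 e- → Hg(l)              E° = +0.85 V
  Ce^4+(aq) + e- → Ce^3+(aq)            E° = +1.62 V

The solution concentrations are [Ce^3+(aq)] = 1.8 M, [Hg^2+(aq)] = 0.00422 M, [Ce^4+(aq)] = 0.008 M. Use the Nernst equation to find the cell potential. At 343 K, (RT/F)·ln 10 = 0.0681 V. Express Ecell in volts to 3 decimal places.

Ce⁴⁺/Ce³⁺ is reduced (cathode, E° = +1.62 V) and Hg²⁺/Hg is oxidized (anode).
E°cell = +1.62 − (+0.85) = +0.77 V, with n = 2 electrons transferred.
Balancing gives 2 Ce^4+(aq) + Hg(l) → 2 Ce^3+(aq) + Hg^2+(aq); hence Q = ([Ce^3+(aq)]^2·[Hg^2+(aq)]) / [Ce^4+(aq)]^2 = 214 (log Q = 2.330).
Applying E = E° − (RT ln10/nF)·log Q gives +0.77 − (0.0681/2)(2.330) = +0.691 V.

+0.691 V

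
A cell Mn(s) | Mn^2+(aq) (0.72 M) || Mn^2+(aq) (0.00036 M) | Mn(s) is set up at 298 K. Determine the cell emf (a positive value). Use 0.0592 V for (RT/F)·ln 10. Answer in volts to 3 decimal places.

For a concentration cell E°cell = 0, since both electrodes use the same couple.
The compartment with the higher Mn^2+(aq) concentration (0.72 M) acts as the cathode; ions are reduced there and produced at the dilute (0.00036 M) anode.
With n = 2, Ecell = −(0.0592/2)·log([dilute]/[conc]) = −(0.0592/2)·log(0.00036/0.72) = +0.098 V.

0.098 V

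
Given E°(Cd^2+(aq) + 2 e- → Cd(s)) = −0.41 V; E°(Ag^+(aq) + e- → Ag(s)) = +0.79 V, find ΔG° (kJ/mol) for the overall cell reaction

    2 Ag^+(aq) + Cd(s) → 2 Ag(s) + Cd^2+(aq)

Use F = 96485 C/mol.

−232 kJ/mol

In the reaction as written Ag^+(aq) is reduced, so the Ag⁺/Ag couple is the cathode and Cd²⁺/Cd is the anode.
E°cell = +0.79 − (−0.41) = +1.20 V; balancing electrons gives n = 2.
ΔG° = −nFE°cell = −(2)(96485)(+1.20) J/mol = −232 kJ/mol.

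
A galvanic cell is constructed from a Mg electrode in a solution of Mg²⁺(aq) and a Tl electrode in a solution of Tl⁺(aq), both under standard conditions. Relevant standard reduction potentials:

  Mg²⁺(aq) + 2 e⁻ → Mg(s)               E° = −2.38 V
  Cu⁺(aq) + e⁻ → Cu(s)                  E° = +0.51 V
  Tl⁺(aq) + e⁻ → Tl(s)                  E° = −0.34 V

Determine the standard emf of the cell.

The Tl⁺/Tl couple has the higher E°, so Tl ion is reduced (cathode) and Mg is oxidized (anode).
E°cell = E°(cathode) − E°(anode) = −0.34 − (−2.38) = +2.04 V.

+2.04 V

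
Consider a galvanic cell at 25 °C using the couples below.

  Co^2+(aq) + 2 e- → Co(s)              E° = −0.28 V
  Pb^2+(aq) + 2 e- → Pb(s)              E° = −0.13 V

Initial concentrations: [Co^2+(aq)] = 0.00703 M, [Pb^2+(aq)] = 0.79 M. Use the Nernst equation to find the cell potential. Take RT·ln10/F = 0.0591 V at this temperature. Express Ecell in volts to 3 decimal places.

Pb²⁺/Pb is reduced (cathode, E° = −0.13 V) and Co²⁺/Co is oxidized (anode).
E°cell = −0.13 − (−0.28) = +0.15 V, with n = 2 electrons transferred.
Balancing gives Pb^2+(aq) + Co(s) → Pb(s) + Co^2+(aq); hence Q = [Co^2+(aq)] / [Pb^2+(aq)] = 0.0089 (log Q = −2.051).
Applying E = E° − (RT ln10/nF)·log Q gives +0.15 − (0.0591/2)(−2.051) = +0.211 V.

+0.211 V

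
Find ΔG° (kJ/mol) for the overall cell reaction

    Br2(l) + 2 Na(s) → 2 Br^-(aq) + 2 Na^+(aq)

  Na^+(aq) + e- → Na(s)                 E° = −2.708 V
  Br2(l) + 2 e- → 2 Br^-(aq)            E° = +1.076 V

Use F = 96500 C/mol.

In the reaction as written Br2(l) is reduced, so the Br₂/Br⁻ couple is the cathode and Na⁺/Na is the anode.
E°cell = +1.076 − (−2.708) = +3.784 V; balancing electrons gives n = 2.
ΔG° = −nFE°cell = −(2)(96500)(+3.784) J/mol = −730 kJ/mol.

−730 kJ/mol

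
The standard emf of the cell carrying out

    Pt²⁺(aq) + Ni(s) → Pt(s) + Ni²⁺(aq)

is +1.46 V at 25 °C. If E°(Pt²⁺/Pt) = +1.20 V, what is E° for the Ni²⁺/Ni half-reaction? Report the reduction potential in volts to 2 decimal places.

In the reaction as written the Pt²⁺/Pt couple is reduced (cathode) and Ni²⁺/Ni is oxidized (anode), so E°cell = E°(Pt²⁺/Pt) − E°(Ni²⁺/Ni).
E°(Ni²⁺/Ni) = E°(cathode) − E°cell = +1.20 − (+1.46) = −0.26 V.

−0.26 V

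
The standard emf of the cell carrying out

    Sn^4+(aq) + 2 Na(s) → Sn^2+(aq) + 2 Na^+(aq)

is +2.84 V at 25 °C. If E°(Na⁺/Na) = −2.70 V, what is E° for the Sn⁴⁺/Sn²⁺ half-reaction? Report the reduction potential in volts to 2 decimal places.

In the reaction as written the Sn⁴⁺/Sn²⁺ couple is reduced (cathode) and Na⁺/Na is oxidized (anode), so E°cell = E°(Sn⁴⁺/Sn²⁺) − E°(Na⁺/Na).
E°(Sn⁴⁺/Sn²⁺) = E°cell + E°(anode) = +2.84 + (−2.70) = +0.14 V.

+0.14 V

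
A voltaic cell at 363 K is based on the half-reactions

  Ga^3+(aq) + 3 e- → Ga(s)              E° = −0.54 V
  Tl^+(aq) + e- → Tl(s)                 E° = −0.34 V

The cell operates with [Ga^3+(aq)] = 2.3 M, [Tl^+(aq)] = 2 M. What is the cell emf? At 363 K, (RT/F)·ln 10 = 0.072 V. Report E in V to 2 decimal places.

Tl⁺/Tl is reduced (cathode, E° = −0.34 V) and Ga³⁺/Ga is oxidized (anode).
E°cell = E°cat − E°an = −0.34 − (−0.54) = +0.20 V; n = 3.
The balanced reaction is 3 Tl^+(aq) + Ga(s) → 3 Tl(s) + Ga^3+(aq), so Q = [Ga^3+(aq)] / [Tl^+(aq)]^3 = 0.287 and log Q = −0.541.
Applying E = E° − (RT ln10/nF)·log Q gives +0.20 − (0.072/3)(−0.541) = +0.21 V.

+0.21 V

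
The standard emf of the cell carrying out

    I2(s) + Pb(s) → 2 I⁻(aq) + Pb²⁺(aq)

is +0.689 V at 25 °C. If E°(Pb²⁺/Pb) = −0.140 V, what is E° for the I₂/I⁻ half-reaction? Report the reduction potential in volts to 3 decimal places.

In the reaction as written the I₂/I⁻ couple is reduced (cathode) and Pb²⁺/Pb is oxidized (anode), so E°cell = E°(I₂/I⁻) − E°(Pb²⁺/Pb).
E°(I₂/I⁻) = E°cell + E°(anode) = +0.689 + (−0.140) = +0.549 V.

+0.549 V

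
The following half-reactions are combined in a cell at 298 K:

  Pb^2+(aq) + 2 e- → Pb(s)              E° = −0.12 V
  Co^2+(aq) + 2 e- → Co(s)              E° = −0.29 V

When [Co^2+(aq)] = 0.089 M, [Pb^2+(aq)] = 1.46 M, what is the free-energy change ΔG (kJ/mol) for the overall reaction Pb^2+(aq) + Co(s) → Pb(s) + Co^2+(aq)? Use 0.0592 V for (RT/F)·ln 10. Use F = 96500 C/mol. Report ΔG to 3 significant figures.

With Pb²⁺/Pb reduced at the cathode, E°cell = −0.12 − (−0.29) = +0.17 V and n = 2.
The reaction quotient is [Co^2+(aq)] / [Pb^2+(aq)] = 0.061; by Nernst, E = +0.17 − (0.0592/2)(−1.215) = +0.2060 V.
Then ΔG = −nFE = −2 × 96500 × +0.2060 J/mol = −39.8 kJ/mol.

−39.8 kJ/mol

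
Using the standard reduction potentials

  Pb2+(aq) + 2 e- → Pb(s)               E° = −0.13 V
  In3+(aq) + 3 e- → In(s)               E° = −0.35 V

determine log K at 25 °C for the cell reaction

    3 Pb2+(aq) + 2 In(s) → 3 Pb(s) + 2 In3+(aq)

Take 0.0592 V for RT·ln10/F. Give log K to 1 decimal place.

log K = 22.3

The Pb²⁺/Pb couple is reduced (cathode); E°cell = −0.13 − (−0.35) = +0.22 V with n = 6.
At equilibrium E = 0, so log K = nE°cell / 0.0592 = (6)(+0.22) / 0.0592 = 22.3.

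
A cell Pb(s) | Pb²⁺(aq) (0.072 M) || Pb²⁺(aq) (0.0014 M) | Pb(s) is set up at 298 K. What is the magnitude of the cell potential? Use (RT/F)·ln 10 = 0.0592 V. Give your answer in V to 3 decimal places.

For a concentration cell E°cell = 0, since both electrodes use the same couple.
The compartment with the higher Pb²⁺(aq) concentration (0.072 M) acts as the cathode; ions are reduced there and produced at the dilute (0.0014 M) anode.
With n = 2, Ecell = −(0.0592/2)·log([dilute]/[conc]) = −(0.0592/2)·log(0.0014/0.072) = +0.051 V.

0.051 V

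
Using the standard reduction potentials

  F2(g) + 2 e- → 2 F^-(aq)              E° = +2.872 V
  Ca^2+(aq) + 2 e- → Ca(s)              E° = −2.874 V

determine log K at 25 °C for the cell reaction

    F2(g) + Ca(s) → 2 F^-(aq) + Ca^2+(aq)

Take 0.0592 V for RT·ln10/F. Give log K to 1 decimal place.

The F₂/F⁻ couple is reduced (cathode); E°cell = +2.872 − (−2.874) = +5.746 V with n = 2.
At equilibrium E = 0, so log K = nE°cell / 0.0592 = (2)(+5.746) / 0.0592 = 194.1.

log K = 194.1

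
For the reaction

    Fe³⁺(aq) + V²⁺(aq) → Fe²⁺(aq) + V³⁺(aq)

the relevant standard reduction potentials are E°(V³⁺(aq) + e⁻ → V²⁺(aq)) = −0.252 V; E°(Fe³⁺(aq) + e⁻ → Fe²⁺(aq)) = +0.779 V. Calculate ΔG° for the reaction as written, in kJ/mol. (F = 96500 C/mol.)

−99.5 kJ/mol

In the reaction as written Fe³⁺(aq) is reduced, so the Fe³⁺/Fe²⁺ couple is the cathode and V³⁺/V²⁺ is the anode.
E°cell = +0.779 − (−0.252) = +1.031 V; balancing electrons gives n = 1.
ΔG° = −nFE°cell = −(1)(96500)(+1.031) J/mol = −99.5 kJ/mol.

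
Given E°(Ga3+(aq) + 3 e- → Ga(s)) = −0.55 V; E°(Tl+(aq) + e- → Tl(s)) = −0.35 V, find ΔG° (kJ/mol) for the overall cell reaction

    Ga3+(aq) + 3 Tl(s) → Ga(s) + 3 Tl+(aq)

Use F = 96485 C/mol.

+57.9 kJ/mol

In the reaction as written Ga3+(aq) is reduced, so the Ga³⁺/Ga couple is the cathode and Tl⁺/Tl is the anode.
E°cell = −0.55 − (−0.35) = −0.20 V; balancing electrons gives n = 3.
ΔG° = −nFE°cell = −(3)(96485)(−0.20) J/mol = +57.9 kJ/mol.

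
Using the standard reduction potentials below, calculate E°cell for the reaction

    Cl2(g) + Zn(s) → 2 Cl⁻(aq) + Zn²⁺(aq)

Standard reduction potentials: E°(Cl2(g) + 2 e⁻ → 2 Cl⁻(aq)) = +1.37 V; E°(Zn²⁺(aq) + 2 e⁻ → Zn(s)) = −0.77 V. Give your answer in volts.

In the reaction as written, Cl2(g) is reduced (cathode) and Zn²⁺(aq) is produced by oxidation at the anode.
E°cell = E°(cathode) − E°(anode) = +1.37 − (−0.77) = +2.14 V.
The positive value indicates the reaction is spontaneous as written.

+2.14 V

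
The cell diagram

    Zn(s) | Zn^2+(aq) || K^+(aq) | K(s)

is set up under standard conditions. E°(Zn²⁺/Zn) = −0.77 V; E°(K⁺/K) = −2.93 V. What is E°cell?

By convention the left-hand electrode in cell notation is the anode (oxidation) and the right-hand electrode is the cathode (reduction).
E°cell = E°(right) − E°(left) = −2.93 − (−0.77) = −2.16 V.
The negative sign shows that, as written, the cell would require an external voltage to drive the reaction.

−2.16 V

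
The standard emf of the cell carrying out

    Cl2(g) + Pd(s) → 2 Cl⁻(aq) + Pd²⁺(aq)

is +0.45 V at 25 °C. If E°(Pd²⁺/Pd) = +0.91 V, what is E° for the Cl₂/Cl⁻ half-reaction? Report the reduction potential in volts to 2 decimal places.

In the reaction as written the Cl₂/Cl⁻ couple is reduced (cathode) and Pd²⁺/Pd is oxidized (anode), so E°cell = E°(Cl₂/Cl⁻) − E°(Pd²⁺/Pd).
E°(Cl₂/Cl⁻) = E°cell + E°(anode) = +0.45 + (+0.91) = +1.36 V.

+1.36 V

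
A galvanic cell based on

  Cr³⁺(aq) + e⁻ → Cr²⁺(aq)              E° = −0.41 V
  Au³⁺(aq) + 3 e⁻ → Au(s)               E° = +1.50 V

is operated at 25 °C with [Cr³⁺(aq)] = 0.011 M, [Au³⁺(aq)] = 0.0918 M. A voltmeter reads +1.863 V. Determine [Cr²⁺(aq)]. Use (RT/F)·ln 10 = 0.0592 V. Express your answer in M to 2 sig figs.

0.0039 M

The Au³⁺/Au couple has the larger reduction potential, so it is the cathode: E°cell = +1.50 − (−0.41) = +1.91 V and n = 3.
Since E = E° − (0.0592/n)·log Q, log Q = n(E° − E)/0.0592 = 2.382.
Balancing electrons gives Au³⁺(aq) + 3 Cr²⁺(aq) → Au(s) + 3 Cr³⁺(aq); thus Q = [Cr³⁺(aq)]^3 / ([Au³⁺(aq)]·[Cr²⁺(aq)]^3).
Solving for the unknown gives log [Cr²⁺(aq)] = −2.407, so [Cr²⁺(aq)] ≈ 0.0039 M.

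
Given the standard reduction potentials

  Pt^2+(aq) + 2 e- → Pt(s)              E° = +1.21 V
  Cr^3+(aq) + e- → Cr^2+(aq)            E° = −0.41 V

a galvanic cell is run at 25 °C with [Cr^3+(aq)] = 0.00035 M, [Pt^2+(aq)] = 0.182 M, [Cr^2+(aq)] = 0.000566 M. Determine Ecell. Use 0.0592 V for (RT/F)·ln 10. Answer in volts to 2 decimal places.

Since E°(Pt²⁺/Pt) > E°(Cr³⁺/Cr²⁺), Pt²⁺/Pt serves as the cathode.
E°cell = +1.21 − (−0.41) = +1.62 V, with n = 2 electrons transferred.
For the overall reaction Pt^2+(aq) + 2 Cr^2+(aq) → Pt(s) + 2 Cr^3+(aq), Q = [Cr^3+(aq)]^2 / ([Pt^2+(aq)]·[Cr^2+(aq)]^2) = 2.1, giving log Q = 0.322.
E = E° − (0.0592/n)·log Q = +1.62 − (0.0592/2)(0.322) = +1.61 V.

+1.61 V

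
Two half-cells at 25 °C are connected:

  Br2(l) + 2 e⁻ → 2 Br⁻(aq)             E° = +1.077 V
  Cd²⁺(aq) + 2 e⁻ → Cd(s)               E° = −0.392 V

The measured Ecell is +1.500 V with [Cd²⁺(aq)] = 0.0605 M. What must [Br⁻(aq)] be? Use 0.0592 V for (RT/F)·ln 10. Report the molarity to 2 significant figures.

The Br₂/Br⁻ couple has the larger reduction potential, so it is the cathode: E°cell = +1.077 − (−0.392) = +1.469 V and n = 2.
Since E = E° − (0.0592/n)·log Q, log Q = n(E° − E)/0.0592 = −1.047.
The balanced reaction is Br2(l) + Cd(s) → 2 Br⁻(aq) + Cd²⁺(aq), so Q = [Br⁻(aq)]^2·[Cd²⁺(aq)].
Solving for the unknown gives log [Br⁻(aq)] = 0.086, so [Br⁻(aq)] ≈ 1.2 M.

1.2 M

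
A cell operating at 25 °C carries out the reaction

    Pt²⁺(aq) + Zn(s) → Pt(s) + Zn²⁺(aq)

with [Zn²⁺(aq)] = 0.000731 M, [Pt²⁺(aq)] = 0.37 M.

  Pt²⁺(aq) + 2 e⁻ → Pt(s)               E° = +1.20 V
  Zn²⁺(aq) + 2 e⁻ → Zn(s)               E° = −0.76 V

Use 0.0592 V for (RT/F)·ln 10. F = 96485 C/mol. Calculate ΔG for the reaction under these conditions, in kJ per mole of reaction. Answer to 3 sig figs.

E°cell = +1.20 − (−0.76) = +1.96 V; the balanced reaction transfers n = 2 electrons.
Here Q = [Zn²⁺(aq)] / [Pt²⁺(aq)] = 0.00198 (log Q = −2.704), giving E = +1.96 − (0.0592/2)·(−2.704) = +2.0400 V.
Finally ΔG = −nFE = −(2)(96485 C/mol)(+2.0400 V) = −394 kJ/mol.

−394 kJ/mol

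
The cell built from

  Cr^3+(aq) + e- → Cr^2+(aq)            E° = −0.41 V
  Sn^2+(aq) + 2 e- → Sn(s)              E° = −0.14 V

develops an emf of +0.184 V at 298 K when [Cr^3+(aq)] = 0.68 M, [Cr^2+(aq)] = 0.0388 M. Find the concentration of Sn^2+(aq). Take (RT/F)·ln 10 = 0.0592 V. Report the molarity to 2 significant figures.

With Sn²⁺/Sn at the cathode and Cr³⁺/Cr²⁺ at the anode, E°cell = −0.14 − (−0.41) = +0.27 V (n = 2).
Rearranging E = E° − (0.0592/n)·log Q gives log Q = 2(+0.27 − (+0.184))/0.0592 = 2.905.
The balanced reaction is Sn^2+(aq) + 2 Cr^2+(aq) → Sn(s) + 2 Cr^3+(aq), so Q = [Cr^3+(aq)]^2 / ([Sn^2+(aq)]·[Cr^2+(aq)]^2).
Substituting the known concentrations and solving, log [Sn^2+(aq)] = −0.418 and [Sn^2+(aq)] = 0.38 M.

0.38 M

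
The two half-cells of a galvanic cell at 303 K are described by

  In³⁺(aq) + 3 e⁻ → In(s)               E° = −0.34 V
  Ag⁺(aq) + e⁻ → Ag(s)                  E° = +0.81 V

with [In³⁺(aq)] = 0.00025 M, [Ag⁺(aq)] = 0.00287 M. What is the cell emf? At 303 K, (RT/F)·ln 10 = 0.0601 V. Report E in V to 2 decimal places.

Ag⁺/Ag is reduced (cathode, E° = +0.81 V) and In³⁺/In is oxidized (anode).
The standard potential is +0.81 − (−0.34) = +1.15 V and the balanced reaction transfers n = 3 electrons.
For the overall reaction 3 Ag⁺(aq) + In(s) → 3 Ag(s) + In³⁺(aq), Q = [In³⁺(aq)] / [Ag⁺(aq)]^3 = 1.06×10^4, giving log Q = 4.024.
Applying E = E° − (RT ln10/nF)·log Q gives +1.15 − (0.0601/3)(4.024) = +1.07 V.

+1.07 V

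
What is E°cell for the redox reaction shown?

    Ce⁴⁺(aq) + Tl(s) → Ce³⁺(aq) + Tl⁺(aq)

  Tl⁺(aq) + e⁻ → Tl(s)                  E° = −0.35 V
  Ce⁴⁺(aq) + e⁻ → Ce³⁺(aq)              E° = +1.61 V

+1.96 V

Ce⁴⁺(aq) gains electrons, so the Ce⁴⁺/Ce³⁺ couple is the cathode; the Tl⁺/Tl couple is the anode.
E°cell = E°(cathode) − E°(anode) = +1.61 − (−0.35) = +1.96 V.
The positive value indicates the reaction is spontaneous as written.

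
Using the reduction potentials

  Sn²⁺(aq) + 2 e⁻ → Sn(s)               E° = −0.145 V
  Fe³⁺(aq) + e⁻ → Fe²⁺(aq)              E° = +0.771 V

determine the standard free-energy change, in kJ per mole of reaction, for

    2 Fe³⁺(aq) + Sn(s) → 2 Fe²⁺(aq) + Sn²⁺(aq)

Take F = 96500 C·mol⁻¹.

In the reaction as written Fe³⁺(aq) is reduced, so the Fe³⁺/Fe²⁺ couple is the cathode and Sn²⁺/Sn is the anode.
E°cell = +0.771 − (−0.145) = +0.916 V; balancing electrons gives n = 2.
ΔG° = −nFE°cell = −(2)(96500)(+0.916) J/mol = −177 kJ/mol.

−177 kJ/mol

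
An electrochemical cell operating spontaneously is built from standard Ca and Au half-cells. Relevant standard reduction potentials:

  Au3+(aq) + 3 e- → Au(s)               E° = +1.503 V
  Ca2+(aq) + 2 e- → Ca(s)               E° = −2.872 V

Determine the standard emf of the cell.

The Au³⁺/Au couple has the higher E°, so Au ion is reduced (cathode) and Ca is oxidized (anode).
E°cell = E°(cathode) − E°(anode) = +1.503 − (−2.872) = +4.375 V.

+4.375 V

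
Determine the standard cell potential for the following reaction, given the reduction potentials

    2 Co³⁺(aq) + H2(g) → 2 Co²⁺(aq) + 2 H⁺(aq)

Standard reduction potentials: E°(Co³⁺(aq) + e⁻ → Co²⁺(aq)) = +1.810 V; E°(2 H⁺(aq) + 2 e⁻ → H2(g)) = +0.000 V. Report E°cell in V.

+1.810 V

Co³⁺(aq) gains electrons, so the Co³⁺/Co²⁺ couple is the cathode; the 2H⁺/H₂ couple is the anode.
E°cell = E°(cathode) − E°(anode) = +1.810 − (+0.000) = +1.810 V.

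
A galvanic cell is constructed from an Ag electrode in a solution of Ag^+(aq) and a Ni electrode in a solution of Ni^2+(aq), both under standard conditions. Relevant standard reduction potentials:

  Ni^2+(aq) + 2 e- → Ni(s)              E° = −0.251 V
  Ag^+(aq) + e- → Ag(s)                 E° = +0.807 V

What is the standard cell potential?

The Ag⁺/Ag couple has the higher E°, so Ag ion is reduced (cathode) and Ni is oxidized (anode).
E°cell = E°(cathode) − E°(anode) = +0.807 − (−0.251) = +1.058 V.

+1.058 V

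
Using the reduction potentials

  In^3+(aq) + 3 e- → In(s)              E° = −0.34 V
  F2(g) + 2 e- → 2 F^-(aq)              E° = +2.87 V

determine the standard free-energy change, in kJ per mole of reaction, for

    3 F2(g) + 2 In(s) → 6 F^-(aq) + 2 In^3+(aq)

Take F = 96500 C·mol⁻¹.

In the reaction as written F2(g) is reduced, so the F₂/F⁻ couple is the cathode and In³⁺/In is the anode.
E°cell = +2.87 − (−0.34) = +3.21 V; balancing electrons gives n = 6.
ΔG° = −nFE°cell = −(6)(96500)(+3.21) J/mol = −1859 kJ/mol.

−1859 kJ/mol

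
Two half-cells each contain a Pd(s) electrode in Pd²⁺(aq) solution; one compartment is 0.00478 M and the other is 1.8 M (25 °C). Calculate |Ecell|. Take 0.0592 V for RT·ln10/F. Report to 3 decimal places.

For a concentration cell E°cell = 0, since both electrodes use the same couple.
The compartment with the higher Pd²⁺(aq) concentration (1.8 M) acts as the cathode; ions are reduced there and produced at the dilute (0.00478 M) anode.
With n = 2, Ecell = −(0.0592/2)·log([dilute]/[conc]) = −(0.0592/2)·log(0.00478/1.8) = +0.076 V.

0.076 V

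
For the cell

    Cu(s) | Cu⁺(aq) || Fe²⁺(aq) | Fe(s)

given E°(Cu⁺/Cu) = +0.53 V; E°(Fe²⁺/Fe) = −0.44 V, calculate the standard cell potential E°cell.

−0.97 V

By convention the left-hand electrode in cell notation is the anode (oxidation) and the right-hand electrode is the cathode (reduction).
E°cell = E°(right) − E°(left) = −0.44 − (+0.53) = −0.97 V.
The negative sign shows that, as written, the cell would require an external voltage to drive the reaction.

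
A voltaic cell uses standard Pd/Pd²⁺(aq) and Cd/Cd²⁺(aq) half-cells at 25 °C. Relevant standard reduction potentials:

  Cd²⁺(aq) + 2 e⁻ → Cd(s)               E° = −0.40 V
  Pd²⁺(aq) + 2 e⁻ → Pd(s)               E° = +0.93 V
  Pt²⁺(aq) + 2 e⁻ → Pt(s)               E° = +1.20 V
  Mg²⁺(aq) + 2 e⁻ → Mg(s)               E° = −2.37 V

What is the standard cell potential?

The Pd²⁺/Pd couple has the higher E°, so Pd ion is reduced (cathode) and Cd is oxidized (anode).
E°cell = E°(cathode) − E°(anode) = +0.93 − (−0.40) = +1.33 V.

+1.33 V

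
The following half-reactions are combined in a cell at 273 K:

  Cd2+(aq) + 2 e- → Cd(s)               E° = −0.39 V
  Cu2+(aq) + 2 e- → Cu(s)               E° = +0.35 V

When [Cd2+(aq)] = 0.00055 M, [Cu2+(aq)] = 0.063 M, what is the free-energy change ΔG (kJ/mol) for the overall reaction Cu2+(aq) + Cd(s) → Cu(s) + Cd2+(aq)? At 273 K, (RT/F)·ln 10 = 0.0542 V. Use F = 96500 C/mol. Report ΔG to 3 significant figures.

E°cell = +0.35 − (−0.39) = +0.74 V; the balanced reaction transfers n = 2 electrons.
Q = [Cd2+(aq)] / [Cu2+(aq)] = 0.00873, so log Q = −2.059 and E = +0.74 − (0.0542/2)(−2.059) = +0.7958 V.
Finally ΔG = −nFE = −(2)(96500 C/mol)(+0.7958 V) = −154 kJ/mol.

−154 kJ/mol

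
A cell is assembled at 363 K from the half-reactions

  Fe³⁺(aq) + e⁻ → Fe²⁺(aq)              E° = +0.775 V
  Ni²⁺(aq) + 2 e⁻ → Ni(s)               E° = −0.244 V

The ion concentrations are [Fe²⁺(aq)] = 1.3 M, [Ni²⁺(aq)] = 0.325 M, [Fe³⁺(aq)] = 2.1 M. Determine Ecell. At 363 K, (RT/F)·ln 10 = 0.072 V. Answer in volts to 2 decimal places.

The Fe³⁺/Fe²⁺ couple has the more positive E°, so it is the cathode; Ni²⁺/Ni is the anode.
E°cell = +0.775 − (−0.244) = +1.019 V, with n = 2 electrons transferred.
For the overall reaction 2 Fe³⁺(aq) + Ni(s) → 2 Fe²⁺(aq) + Ni²⁺(aq), Q = ([Fe²⁺(aq)]^2·[Ni²⁺(aq)]) / [Fe³⁺(aq)]^2 = 0.125, giving log Q = −0.905.
E = E° − (0.072/n)·log Q = +1.019 − (0.072/2)(−0.905) = +1.05 V.

+1.05 V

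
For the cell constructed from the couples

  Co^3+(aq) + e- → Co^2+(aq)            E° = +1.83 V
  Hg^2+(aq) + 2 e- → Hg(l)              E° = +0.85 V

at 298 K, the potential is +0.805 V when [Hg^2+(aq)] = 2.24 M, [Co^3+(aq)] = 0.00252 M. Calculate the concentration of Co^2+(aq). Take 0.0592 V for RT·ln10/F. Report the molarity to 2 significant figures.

The Co³⁺/Co²⁺ couple has the larger reduction potential, so it is the cathode: E°cell = +1.83 − (+0.85) = +0.98 V and n = 2.
Since E = E° − (0.0592/n)·log Q, log Q = n(E° − E)/0.0592 = 5.912.
For 2 Co^3+(aq) + Hg(l) → 2 Co^2+(aq) + Hg^2+(aq), the reaction quotient is Q = ([Co^2+(aq)]^2·[Hg^2+(aq)]) / [Co^3+(aq)]^2.
Solving for the unknown gives log [Co^2+(aq)] = 0.182, so [Co^2+(aq)] ≈ 1.5 M.

1.5 M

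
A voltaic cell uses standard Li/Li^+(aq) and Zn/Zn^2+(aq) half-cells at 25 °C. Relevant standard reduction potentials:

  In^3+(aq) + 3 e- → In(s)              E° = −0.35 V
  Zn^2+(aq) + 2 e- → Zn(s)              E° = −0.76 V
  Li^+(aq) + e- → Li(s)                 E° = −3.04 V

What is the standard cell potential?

The Zn²⁺/Zn couple has the higher E°, so Zn ion is reduced (cathode) and Li is oxidized (anode).
E°cell = E°(cathode) − E°(anode) = −0.76 − (−3.04) = +2.28 V.

+2.28 V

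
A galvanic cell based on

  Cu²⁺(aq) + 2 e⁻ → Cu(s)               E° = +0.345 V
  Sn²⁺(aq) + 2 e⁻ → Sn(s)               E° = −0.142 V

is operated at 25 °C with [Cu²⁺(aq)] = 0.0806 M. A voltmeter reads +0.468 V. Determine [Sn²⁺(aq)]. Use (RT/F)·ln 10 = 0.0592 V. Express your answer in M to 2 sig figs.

0.35 M

With Cu²⁺/Cu at the cathode and Sn²⁺/Sn at the anode, E°cell = +0.345 − (−0.142) = +0.487 V (n = 2).
Rearranging E = E° − (0.0592/n)·log Q gives log Q = 2(+0.487 − (+0.468))/0.0592 = 0.642.
Balancing electrons gives Cu²⁺(aq) + Sn(s) → Cu(s) + Sn²⁺(aq); thus Q = [Sn²⁺(aq)] / [Cu²⁺(aq)].
Substituting the known concentrations and solving, log [Sn²⁺(aq)] = −0.452 and [Sn²⁺(aq)] = 0.35 M.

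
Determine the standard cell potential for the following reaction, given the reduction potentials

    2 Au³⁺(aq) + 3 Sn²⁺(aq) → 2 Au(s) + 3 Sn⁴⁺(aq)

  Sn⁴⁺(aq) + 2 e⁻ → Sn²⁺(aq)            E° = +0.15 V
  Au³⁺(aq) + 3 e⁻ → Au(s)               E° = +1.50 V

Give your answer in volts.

Au³⁺(aq) gains electrons, so the Au³⁺/Au couple is the cathode; the Sn⁴⁺/Sn²⁺ couple is the anode.
E°cell = E°(cathode) − E°(anode) = +1.50 − (+0.15) = +1.35 V.
The positive value indicates the reaction is spontaneous as written.

+1.35 V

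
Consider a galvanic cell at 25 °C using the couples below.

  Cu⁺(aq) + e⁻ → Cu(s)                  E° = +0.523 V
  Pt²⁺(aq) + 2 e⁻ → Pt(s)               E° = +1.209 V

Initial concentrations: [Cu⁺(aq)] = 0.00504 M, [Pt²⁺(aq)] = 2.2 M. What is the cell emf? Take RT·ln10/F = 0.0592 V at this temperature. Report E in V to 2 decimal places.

The Pt²⁺/Pt couple has the more positive E°, so it is the cathode; Cu⁺/Cu is the anode.
E°cell = E°cat − E°an = +1.209 − (+0.523) = +0.686 V; n = 2.
For the overall reaction Pt²⁺(aq) + 2 Cu(s) → Pt(s) + 2 Cu⁺(aq), Q = [Cu⁺(aq)]^2 / [Pt²⁺(aq)] = 1.15×10^−5, giving log Q = −4.938.
E = E° − (0.0592/n)·log Q = +0.686 − (0.0592/2)(−4.938) = +0.83 V.

+0.83 V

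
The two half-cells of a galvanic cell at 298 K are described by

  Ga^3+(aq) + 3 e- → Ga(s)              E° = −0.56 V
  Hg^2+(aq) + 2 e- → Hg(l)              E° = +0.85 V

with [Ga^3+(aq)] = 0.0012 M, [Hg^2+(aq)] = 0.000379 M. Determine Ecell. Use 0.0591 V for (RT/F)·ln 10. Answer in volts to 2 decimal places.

+1.37 V

Hg²⁺/Hg is reduced (cathode, E° = +0.85 V) and Ga³⁺/Ga is oxidized (anode).
E°cell = +0.85 − (−0.56) = +1.41 V, with n = 6 electrons transferred.
Balancing gives 3 Hg^2+(aq) + 2 Ga(s) → 3 Hg(l) + 2 Ga^3+(aq); hence Q = [Ga^3+(aq)]^2 / [Hg^2+(aq)]^3 = 2.65×10^4 (log Q = 4.422).
By the Nernst equation, E = +1.41 − (0.0591/6)·(4.422) = +1.37 V.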